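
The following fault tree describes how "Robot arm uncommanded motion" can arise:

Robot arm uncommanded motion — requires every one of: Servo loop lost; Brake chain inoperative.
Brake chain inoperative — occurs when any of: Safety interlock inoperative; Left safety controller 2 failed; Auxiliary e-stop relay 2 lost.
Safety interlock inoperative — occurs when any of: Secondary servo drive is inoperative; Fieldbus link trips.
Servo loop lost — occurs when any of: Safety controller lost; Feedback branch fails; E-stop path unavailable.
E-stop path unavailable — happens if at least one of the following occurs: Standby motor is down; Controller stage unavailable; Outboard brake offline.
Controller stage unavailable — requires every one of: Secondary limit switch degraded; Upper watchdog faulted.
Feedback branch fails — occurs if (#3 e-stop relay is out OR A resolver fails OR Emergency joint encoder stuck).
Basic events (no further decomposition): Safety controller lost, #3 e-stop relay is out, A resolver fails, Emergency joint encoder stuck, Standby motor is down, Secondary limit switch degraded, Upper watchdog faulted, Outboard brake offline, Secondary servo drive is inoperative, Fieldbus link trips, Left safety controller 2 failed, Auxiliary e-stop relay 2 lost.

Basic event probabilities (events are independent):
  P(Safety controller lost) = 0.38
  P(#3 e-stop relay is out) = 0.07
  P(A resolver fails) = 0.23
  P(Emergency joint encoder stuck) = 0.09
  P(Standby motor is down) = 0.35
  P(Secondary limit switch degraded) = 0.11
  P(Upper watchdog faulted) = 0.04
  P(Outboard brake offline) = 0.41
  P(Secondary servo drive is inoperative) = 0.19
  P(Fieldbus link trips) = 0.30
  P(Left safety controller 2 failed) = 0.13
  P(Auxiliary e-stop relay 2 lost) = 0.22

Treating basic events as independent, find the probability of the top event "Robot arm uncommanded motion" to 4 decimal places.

P(Feedback branch fails) [OR] = 1 − (1−0.07) × (1−0.23) × (1−0.09) = 0.348349
P(Controller stage unavailable) [AND] = 0.11 × 0.04 = 0.004400
P(E-stop path unavailable) [OR] = 1 − (1−0.35) × (1−0.004400) × (1−0.41) = 0.618187
P(Servo loop lost) [OR] = 1 − (1−0.38) × (1−0.348349) × (1−0.618187) = 0.845739
P(Safety interlock inoperative) [OR] = 1 − (1−0.19) × (1−0.30) = 0.433000
P(Brake chain inoperative) [OR] = 1 − (1−0.433000) × (1−0.13) × (1−0.22) = 0.615234
P(Robot arm uncommanded motion) [AND] = 0.845739 × 0.615234 = 0.520327
Rounded to 4 decimal places: P(Robot arm uncommanded motion) ≈ 0.5203.

0.5203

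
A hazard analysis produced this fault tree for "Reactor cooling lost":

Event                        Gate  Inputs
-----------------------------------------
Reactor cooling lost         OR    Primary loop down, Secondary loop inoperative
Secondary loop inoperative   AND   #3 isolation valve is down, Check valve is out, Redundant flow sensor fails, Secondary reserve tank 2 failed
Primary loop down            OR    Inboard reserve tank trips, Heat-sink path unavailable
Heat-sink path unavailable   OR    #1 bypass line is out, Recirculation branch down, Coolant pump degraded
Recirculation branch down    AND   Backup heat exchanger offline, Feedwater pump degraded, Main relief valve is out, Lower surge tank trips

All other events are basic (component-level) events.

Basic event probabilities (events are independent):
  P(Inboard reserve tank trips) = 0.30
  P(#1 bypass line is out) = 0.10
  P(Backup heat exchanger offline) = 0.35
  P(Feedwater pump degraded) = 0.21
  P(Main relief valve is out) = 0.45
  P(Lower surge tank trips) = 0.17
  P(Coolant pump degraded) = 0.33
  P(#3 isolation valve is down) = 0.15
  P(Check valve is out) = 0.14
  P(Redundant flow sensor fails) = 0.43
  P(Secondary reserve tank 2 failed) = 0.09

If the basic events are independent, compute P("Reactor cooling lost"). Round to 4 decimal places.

P(Recirculation branch down) [AND] = 0.35 × 0.21 × 0.45 × 0.17 = 0.005623
P(Heat-sink path unavailable) [OR] = 1 − (1−0.10) × (1−0.005623) × (1−0.33) = 0.400391
P(Primary loop down) [OR] = 1 − (1−0.30) × (1−0.400391) = 0.580274
P(Secondary loop inoperative) [AND] = 0.15 × 0.14 × 0.43 × 0.09 = 0.000813
P(Reactor cooling lost) [OR] = 1 − (1−0.580274) × (1−0.000813) = 0.580615
Rounded to 4 decimal places: P(Reactor cooling lost) ≈ 0.5806.

0.5806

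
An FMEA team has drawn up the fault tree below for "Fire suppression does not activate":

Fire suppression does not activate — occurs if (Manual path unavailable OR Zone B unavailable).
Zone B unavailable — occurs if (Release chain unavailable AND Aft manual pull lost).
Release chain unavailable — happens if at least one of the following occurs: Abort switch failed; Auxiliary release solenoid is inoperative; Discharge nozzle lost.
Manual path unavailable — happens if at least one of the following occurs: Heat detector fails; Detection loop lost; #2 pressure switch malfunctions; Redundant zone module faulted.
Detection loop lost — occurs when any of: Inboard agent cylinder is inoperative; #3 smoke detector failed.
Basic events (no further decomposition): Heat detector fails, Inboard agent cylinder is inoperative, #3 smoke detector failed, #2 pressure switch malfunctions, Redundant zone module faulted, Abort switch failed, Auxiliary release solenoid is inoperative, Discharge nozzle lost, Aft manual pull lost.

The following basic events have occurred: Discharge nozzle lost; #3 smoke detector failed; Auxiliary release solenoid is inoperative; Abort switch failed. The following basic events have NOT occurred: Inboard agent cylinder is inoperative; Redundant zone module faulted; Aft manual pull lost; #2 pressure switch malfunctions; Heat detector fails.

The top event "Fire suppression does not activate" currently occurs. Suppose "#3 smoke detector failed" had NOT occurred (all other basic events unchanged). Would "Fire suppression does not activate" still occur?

Counterfactual: set "#3 smoke detector failed" to not occurred.
Detection loop lost [OR]: Inboard agent cylinder is inoperative=not, #3 smoke detector failed=not → no input occurs → does not occur.
Manual path unavailable [OR]: Heat detector fails=not, Detection loop lost=not, #2 pressure switch malfunctions=not, Redundant zone module faulted=not → no input occurs → does not occur.
Release chain unavailable [OR]: Abort switch failed=occurs, Auxiliary release solenoid is inoperative=occurs, Discharge nozzle lost=occurs → at least one input occurs → occurs.
Zone B unavailable [AND]: Release chain unavailable=occurs, Aft manual pull lost=not → not all inputs occur → does not occur.
Fire suppression does not activate [OR]: Manual path unavailable=not, Zone B unavailable=not → no input occurs → does not occur.

No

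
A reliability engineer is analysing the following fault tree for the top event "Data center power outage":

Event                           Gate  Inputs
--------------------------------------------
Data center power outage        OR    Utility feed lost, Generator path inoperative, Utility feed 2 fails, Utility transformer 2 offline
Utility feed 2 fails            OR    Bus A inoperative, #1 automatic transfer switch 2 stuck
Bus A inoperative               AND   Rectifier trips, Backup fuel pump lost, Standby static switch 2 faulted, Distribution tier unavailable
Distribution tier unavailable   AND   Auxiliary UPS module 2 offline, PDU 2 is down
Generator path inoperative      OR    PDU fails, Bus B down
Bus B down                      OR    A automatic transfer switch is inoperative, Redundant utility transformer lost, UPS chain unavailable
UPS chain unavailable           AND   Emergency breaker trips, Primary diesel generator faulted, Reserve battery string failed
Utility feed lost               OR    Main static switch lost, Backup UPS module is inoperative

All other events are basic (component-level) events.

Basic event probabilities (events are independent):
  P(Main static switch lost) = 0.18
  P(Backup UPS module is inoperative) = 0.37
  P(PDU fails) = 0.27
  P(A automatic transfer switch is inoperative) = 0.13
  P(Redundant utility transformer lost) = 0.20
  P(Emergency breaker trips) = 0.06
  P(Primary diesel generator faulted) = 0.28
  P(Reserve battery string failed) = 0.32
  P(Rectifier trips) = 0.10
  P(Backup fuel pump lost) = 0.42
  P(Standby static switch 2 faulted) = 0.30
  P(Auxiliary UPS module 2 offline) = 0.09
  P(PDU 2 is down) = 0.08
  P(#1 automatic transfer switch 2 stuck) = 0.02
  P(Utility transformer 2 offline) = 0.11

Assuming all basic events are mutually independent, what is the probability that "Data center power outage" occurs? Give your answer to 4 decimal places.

P(Utility feed lost) [OR] = 1 − (1−0.18) × (1−0.37) = 0.483400
P(UPS chain unavailable) [AND] = 0.06 × 0.28 × 0.32 = 0.005376
P(Bus B down) [OR] = 1 − (1−0.13) × (1−0.20) × (1−0.005376) = 0.307742
P(Generator path inoperative) [OR] = 1 − (1−0.27) × (1−0.307742) = 0.494652
P(Distribution tier unavailable) [AND] = 0.09 × 0.08 = 0.007200
P(Bus A inoperative) [AND] = 0.10 × 0.42 × 0.30 × 0.007200 = 0.000091
P(Utility feed 2 fails) [OR] = 1 − (1−0.000091) × (1−0.02) = 0.020089
P(Data center power outage) [OR] = 1 − (1−0.483400) × (1−0.494652) × (1−0.020089) × (1−0.11) = 0.772322
Rounded to 4 decimal places: P(Data center power outage) ≈ 0.7723.

0.7723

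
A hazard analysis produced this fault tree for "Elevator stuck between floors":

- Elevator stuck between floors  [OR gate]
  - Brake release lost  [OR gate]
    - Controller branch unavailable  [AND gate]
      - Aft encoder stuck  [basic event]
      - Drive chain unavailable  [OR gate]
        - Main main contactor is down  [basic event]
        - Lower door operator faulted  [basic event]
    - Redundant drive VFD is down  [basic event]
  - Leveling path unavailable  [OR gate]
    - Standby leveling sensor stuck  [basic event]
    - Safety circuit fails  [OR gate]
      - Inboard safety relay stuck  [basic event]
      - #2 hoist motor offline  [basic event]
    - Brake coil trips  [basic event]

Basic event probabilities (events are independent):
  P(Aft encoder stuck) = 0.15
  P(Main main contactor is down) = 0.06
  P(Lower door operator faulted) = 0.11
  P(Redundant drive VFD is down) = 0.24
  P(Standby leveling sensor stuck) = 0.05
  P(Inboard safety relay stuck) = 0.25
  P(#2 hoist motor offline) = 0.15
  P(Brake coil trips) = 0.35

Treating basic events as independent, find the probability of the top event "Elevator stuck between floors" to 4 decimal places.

0.7082

P(Drive chain unavailable) [OR] = 1 − (1−0.06) × (1−0.11) = 0.163400
P(Controller branch unavailable) [AND] = 0.15 × 0.163400 = 0.024510
P(Brake release lost) [OR] = 1 − (1−0.024510) × (1−0.24) = 0.258628
P(Safety circuit fails) [OR] = 1 − (1−0.25) × (1−0.15) = 0.362500
P(Leveling path unavailable) [OR] = 1 − (1−0.05) × (1−0.362500) × (1−0.35) = 0.606344
P(Elevator stuck between floors) [OR] = 1 − (1−0.258628) × (1−0.606344) = 0.708154
Rounded to 4 decimal places: P(Elevator stuck between floors) ≈ 0.7082.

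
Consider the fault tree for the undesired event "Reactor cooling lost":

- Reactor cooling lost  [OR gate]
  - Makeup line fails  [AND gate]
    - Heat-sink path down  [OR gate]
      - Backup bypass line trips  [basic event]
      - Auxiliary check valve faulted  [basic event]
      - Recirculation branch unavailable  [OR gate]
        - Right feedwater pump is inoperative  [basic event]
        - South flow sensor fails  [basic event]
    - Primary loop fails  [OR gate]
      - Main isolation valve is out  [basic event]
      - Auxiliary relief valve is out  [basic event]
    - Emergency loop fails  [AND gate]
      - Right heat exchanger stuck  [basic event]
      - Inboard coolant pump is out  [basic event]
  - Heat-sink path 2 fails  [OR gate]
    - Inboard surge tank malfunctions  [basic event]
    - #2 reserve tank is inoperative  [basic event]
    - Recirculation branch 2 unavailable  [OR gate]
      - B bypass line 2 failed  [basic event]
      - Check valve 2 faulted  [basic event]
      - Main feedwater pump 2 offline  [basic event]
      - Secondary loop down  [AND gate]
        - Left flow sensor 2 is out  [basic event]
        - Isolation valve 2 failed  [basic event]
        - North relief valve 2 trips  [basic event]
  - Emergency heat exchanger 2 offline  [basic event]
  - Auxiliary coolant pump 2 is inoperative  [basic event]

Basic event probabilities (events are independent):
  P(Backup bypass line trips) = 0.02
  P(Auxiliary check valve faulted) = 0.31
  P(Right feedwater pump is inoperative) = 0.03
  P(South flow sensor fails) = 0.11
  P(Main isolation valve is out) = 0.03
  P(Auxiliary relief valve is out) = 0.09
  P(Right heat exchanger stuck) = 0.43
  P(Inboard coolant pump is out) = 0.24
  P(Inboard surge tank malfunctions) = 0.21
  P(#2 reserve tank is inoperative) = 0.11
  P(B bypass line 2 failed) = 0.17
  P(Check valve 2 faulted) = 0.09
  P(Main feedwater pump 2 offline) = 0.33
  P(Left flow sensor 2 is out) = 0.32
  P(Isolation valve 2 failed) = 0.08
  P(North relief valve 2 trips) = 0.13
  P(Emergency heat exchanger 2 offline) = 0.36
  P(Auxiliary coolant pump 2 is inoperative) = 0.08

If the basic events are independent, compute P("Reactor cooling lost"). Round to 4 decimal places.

P(Recirculation branch unavailable) [OR] = 1 − (1−0.03) × (1−0.11) = 0.136700
P(Heat-sink path down) [OR] = 1 − (1−0.02) × (1−0.31) × (1−0.136700) = 0.416237
P(Primary loop fails) [OR] = 1 − (1−0.03) × (1−0.09) = 0.117300
P(Emergency loop fails) [AND] = 0.43 × 0.24 = 0.103200
P(Makeup line fails) [AND] = 0.416237 × 0.117300 × 0.103200 = 0.005039
P(Secondary loop down) [AND] = 0.32 × 0.08 × 0.13 = 0.003328
P(Recirculation branch 2 unavailable) [OR] = 1 − (1−0.17) × (1−0.09) × (1−0.33) × (1−0.003328) = 0.495633
P(Heat-sink path 2 fails) [OR] = 1 − (1−0.21) × (1−0.11) × (1−0.495633) = 0.645380
P(Reactor cooling lost) [OR] = 1 − (1−0.005039) × (1−0.645380) × (1−0.36) × (1−0.08) = 0.792252
Rounded to 4 decimal places: P(Reactor cooling lost) ≈ 0.7923.

0.7923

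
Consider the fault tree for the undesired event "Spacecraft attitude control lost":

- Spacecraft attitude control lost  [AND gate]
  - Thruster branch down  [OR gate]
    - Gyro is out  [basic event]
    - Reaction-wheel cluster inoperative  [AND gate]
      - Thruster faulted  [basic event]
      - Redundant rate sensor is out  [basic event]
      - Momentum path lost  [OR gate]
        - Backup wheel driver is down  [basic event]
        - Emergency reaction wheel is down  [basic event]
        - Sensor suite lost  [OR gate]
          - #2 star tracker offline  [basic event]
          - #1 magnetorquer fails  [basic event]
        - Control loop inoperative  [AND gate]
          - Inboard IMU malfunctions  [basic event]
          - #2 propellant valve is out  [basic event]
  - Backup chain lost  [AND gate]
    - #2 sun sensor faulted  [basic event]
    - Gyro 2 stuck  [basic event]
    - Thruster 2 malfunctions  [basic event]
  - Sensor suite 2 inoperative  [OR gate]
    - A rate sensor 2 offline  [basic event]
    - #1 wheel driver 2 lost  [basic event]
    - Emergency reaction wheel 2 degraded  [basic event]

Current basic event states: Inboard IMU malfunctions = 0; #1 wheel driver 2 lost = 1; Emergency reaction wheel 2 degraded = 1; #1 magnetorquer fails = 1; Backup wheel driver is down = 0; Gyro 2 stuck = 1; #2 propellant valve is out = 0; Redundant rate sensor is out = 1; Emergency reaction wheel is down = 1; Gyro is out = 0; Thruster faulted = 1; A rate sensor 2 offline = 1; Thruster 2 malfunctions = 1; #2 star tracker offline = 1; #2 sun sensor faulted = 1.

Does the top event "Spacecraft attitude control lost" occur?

Yes

Sensor suite lost [OR]: #2 star tracker offline=occurs, #1 magnetorquer fails=occurs → at least one input occurs → occurs.
Control loop inoperative [AND]: Inboard IMU malfunctions=not, #2 propellant valve is out=not → not all inputs occur → does not occur.
Momentum path lost [OR]: Backup wheel driver is down=not, Emergency reaction wheel is down=occurs, Sensor suite lost=occurs, Control loop inoperative=not → at least one input occurs → occurs.
Reaction-wheel cluster inoperative [AND]: Thruster faulted=occurs, Redundant rate sensor is out=occurs, Momentum path lost=occurs → all inputs occur → occurs.
Thruster branch down [OR]: Gyro is out=not, Reaction-wheel cluster inoperative=occurs → at least one input occurs → occurs.
Backup chain lost [AND]: #2 sun sensor faulted=occurs, Gyro 2 stuck=occurs, Thruster 2 malfunctions=occurs → all inputs occur → occurs.
Sensor suite 2 inoperative [OR]: A rate sensor 2 offline=occurs, #1 wheel driver 2 lost=occurs, Emergency reaction wheel 2 degraded=occurs → at least one input occurs → occurs.
Spacecraft attitude control lost [AND]: Thruster branch down=occurs, Backup chain lost=occurs, Sensor suite 2 inoperative=occurs → all inputs occur → occurs.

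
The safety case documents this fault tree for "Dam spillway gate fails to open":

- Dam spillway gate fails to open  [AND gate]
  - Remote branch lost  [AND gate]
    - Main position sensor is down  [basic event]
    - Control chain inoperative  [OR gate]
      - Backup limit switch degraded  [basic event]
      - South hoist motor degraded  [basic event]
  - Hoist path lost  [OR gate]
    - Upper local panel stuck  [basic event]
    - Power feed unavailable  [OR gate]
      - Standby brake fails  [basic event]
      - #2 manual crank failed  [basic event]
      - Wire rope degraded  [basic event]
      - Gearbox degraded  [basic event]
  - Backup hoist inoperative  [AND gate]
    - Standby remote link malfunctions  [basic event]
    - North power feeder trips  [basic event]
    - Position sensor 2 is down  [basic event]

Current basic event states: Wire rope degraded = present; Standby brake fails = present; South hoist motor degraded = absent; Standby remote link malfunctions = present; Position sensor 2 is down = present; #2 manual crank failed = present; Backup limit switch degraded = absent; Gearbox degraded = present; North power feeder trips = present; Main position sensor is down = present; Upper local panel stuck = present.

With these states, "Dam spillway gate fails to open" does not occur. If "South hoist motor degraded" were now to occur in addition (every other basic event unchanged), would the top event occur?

Counterfactual: set "South hoist motor degraded" to occurred.
Control chain inoperative [OR]: Backup limit switch degraded=not, South hoist motor degraded=occurs → at least one input occurs → occurs.
Remote branch lost [AND]: Main position sensor is down=occurs, Control chain inoperative=occurs → all inputs occur → occurs.
Power feed unavailable [OR]: Standby brake fails=occurs, #2 manual crank failed=occurs, Wire rope degraded=occurs, Gearbox degraded=occurs → at least one input occurs → occurs.
Hoist path lost [OR]: Upper local panel stuck=occurs, Power feed unavailable=occurs → at least one input occurs → occurs.
Backup hoist inoperative [AND]: Standby remote link malfunctions=occurs, North power feeder trips=occurs, Position sensor 2 is down=occurs → all inputs occur → occurs.
Dam spillway gate fails to open [AND]: Remote branch lost=occurs, Hoist path lost=occurs, Backup hoist inoperative=occurs → all inputs occur → occurs.

Yes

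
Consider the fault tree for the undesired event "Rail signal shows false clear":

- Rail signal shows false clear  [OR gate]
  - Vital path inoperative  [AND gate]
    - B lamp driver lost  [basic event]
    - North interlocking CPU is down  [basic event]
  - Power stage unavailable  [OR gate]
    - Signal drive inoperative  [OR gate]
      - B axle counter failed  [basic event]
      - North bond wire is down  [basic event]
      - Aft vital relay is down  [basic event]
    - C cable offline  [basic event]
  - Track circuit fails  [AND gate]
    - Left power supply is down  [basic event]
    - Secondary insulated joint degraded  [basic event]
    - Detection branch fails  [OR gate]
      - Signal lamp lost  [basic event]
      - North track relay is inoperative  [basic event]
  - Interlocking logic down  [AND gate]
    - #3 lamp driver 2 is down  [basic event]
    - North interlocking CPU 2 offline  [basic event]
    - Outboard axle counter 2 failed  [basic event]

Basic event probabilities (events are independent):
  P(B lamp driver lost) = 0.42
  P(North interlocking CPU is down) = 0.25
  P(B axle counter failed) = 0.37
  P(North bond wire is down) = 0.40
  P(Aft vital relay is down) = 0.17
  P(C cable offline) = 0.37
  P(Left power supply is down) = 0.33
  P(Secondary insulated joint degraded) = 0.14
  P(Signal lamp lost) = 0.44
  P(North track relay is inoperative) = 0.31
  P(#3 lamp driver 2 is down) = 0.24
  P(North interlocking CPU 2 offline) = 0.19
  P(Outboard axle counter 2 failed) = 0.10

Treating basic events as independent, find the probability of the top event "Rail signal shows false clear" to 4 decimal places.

0.8289

P(Vital path inoperative) [AND] = 0.42 × 0.25 = 0.105000
P(Signal drive inoperative) [OR] = 1 − (1−0.37) × (1−0.40) × (1−0.17) = 0.686260
P(Power stage unavailable) [OR] = 1 − (1−0.686260) × (1−0.37) = 0.802344
P(Detection branch fails) [OR] = 1 − (1−0.44) × (1−0.31) = 0.613600
P(Track circuit fails) [AND] = 0.33 × 0.14 × 0.613600 = 0.028348
P(Interlocking logic down) [AND] = 0.24 × 0.19 × 0.10 = 0.004560
P(Rail signal shows false clear) [OR] = 1 − (1−0.105000) × (1−0.802344) × (1−0.028348) × (1−0.004560) = 0.828897
Rounded to 4 decimal places: P(Rail signal shows false clear) ≈ 0.8289.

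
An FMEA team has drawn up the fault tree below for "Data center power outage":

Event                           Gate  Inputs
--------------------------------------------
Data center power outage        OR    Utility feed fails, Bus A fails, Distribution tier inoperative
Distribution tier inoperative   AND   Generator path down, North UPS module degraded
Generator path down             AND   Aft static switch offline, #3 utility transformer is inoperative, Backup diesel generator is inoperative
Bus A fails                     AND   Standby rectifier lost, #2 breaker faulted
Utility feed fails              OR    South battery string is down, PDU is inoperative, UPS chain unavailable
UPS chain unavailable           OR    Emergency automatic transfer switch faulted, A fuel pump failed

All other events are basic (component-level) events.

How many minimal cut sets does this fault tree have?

UPS chain unavailable [OR]: union of children's cut sets → 2 cut set(s).
Utility feed fails [OR]: union of children's cut sets → 4 cut set(s).
Bus A fails [AND]: one cut set from each child combined → 1 × 1 = 1 cut set(s).
Generator path down [AND]: one cut set from each child combined → 1 × 1 × 1 = 1 cut set(s).
Distribution tier inoperative [AND]: one cut set from each child combined → 1 × 1 = 1 cut set(s).
Data center power outage [OR]: union of children's cut sets → 6 cut set(s).
Minimal cut sets: {South battery string is down}; {PDU is inoperative}; {Emergency automatic transfer switch faulted}; {A fuel pump failed}; {#2 breaker faulted, Standby rectifier lost}; {#3 utility transformer is inoperative, Aft static switch offline, Backup diesel generator is inoperative, North UPS module degraded}.

6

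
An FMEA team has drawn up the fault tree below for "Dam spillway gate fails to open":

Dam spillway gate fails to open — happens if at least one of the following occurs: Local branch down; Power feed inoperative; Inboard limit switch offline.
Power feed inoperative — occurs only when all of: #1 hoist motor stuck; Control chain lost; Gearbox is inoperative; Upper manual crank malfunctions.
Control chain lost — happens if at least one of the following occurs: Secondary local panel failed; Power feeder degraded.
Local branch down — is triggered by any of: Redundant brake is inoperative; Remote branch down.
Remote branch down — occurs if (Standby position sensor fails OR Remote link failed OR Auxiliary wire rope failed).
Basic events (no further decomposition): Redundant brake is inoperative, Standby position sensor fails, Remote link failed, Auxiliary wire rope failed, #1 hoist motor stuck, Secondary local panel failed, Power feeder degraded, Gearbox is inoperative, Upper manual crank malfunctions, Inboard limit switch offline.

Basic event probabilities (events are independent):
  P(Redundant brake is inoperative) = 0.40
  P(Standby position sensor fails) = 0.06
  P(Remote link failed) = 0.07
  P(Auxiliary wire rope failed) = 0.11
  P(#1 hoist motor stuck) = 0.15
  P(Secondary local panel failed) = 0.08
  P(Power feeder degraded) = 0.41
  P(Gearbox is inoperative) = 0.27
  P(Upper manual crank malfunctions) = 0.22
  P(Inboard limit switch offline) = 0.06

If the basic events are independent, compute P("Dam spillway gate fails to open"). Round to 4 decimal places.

P(Remote branch down) [OR] = 1 − (1−0.06) × (1−0.07) × (1−0.11) = 0.221962
P(Local branch down) [OR] = 1 − (1−0.40) × (1−0.221962) = 0.533177
P(Control chain lost) [OR] = 1 − (1−0.08) × (1−0.41) = 0.457200
P(Power feed inoperative) [AND] = 0.15 × 0.457200 × 0.27 × 0.22 = 0.004074
P(Dam spillway gate fails to open) [OR] = 1 − (1−0.533177) × (1−0.004074) × (1−0.06) = 0.562974
Rounded to 4 decimal places: P(Dam spillway gate fails to open) ≈ 0.5630.

0.5630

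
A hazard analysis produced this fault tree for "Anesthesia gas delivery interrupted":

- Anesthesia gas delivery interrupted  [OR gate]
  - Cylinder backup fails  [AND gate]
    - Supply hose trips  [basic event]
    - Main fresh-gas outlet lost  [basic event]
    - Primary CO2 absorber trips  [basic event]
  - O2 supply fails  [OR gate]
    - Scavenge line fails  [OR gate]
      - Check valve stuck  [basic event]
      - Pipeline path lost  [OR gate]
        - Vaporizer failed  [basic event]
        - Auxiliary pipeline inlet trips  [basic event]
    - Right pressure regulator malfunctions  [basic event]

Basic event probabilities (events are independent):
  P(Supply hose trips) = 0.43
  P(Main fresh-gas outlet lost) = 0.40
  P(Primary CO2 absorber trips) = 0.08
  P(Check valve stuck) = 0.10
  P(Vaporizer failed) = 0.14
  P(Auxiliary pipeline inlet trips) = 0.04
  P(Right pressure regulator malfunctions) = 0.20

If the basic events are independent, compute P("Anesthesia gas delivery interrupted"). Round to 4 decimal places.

P(Cylinder backup fails) [AND] = 0.43 × 0.40 × 0.08 = 0.013760
P(Pipeline path lost) [OR] = 1 − (1−0.14) × (1−0.04) = 0.174400
P(Scavenge line fails) [OR] = 1 − (1−0.10) × (1−0.174400) = 0.256960
P(O2 supply fails) [OR] = 1 − (1−0.256960) × (1−0.20) = 0.405568
P(Anesthesia gas delivery interrupted) [OR] = 1 − (1−0.013760) × (1−0.405568) = 0.413747
Rounded to 4 decimal places: P(Anesthesia gas delivery interrupted) ≈ 0.4137.

0.4137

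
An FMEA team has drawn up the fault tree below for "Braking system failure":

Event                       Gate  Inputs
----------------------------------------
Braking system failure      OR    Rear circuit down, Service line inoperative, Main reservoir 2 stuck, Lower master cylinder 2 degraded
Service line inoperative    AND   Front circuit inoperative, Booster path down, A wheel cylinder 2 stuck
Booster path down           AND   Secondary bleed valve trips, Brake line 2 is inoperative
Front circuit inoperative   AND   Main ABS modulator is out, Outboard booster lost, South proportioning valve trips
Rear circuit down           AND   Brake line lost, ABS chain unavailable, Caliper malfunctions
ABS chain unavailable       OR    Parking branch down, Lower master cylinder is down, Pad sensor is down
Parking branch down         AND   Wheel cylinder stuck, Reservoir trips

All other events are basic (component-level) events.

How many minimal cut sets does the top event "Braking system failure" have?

Parking branch down [AND]: one cut set from each child combined → 1 × 1 = 1 cut set(s).
ABS chain unavailable [OR]: union of children's cut sets → 3 cut set(s).
Rear circuit down [AND]: one cut set from each child combined → 1 × 3 × 1 = 3 cut set(s).
Front circuit inoperative [AND]: one cut set from each child combined → 1 × 1 × 1 = 1 cut set(s).
Booster path down [AND]: one cut set from each child combined → 1 × 1 = 1 cut set(s).
Service line inoperative [AND]: one cut set from each child combined → 1 × 1 × 1 = 1 cut set(s).
Braking system failure [OR]: union of children's cut sets → 6 cut set(s).
Minimal cut sets: {Brake line lost, Caliper malfunctions, Reservoir trips, Wheel cylinder stuck}; {Brake line lost, Caliper malfunctions, Lower master cylinder is down}; {Brake line lost, Caliper malfunctions, Pad sensor is down}; {A wheel cylinder 2 stuck, Brake line 2 is inoperative, Main ABS modulator is out, Outboard booster lost, Secondary bleed valve trips, South proportioning valve trips}; {Main reservoir 2 stuck}; {Lower master cylinder 2 degraded}.

6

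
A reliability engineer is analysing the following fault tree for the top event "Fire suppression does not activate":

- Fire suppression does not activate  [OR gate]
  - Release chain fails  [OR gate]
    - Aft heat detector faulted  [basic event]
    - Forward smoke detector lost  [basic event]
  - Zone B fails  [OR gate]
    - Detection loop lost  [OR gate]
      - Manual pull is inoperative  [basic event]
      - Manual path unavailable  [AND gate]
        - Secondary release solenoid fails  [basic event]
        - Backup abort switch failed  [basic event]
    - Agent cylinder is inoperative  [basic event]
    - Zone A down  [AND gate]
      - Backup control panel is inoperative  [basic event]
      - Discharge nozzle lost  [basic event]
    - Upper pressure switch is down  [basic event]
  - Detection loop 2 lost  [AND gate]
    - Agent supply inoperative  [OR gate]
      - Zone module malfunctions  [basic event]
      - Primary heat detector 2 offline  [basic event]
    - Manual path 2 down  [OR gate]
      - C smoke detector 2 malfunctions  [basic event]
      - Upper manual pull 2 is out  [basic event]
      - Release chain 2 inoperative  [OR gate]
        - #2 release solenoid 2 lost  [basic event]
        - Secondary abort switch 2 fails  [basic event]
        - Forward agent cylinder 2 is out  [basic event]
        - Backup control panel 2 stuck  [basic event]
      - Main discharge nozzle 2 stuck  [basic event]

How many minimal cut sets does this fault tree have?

Release chain fails [OR]: union of children's cut sets → 2 cut set(s).
Manual path unavailable [AND]: one cut set from each child combined → 1 × 1 = 1 cut set(s).
Detection loop lost [OR]: union of children's cut sets → 2 cut set(s).
Zone A down [AND]: one cut set from each child combined → 1 × 1 = 1 cut set(s).
Zone B fails [OR]: union of children's cut sets → 5 cut set(s).
Agent supply inoperative [OR]: union of children's cut sets → 2 cut set(s).
Release chain 2 inoperative [OR]: union of children's cut sets → 4 cut set(s).
Manual path 2 down [OR]: union of children's cut sets → 7 cut set(s).
Detection loop 2 lost [AND]: one cut set from each child combined → 2 × 7 = 14 cut set(s).
Fire suppression does not activate [OR]: union of children's cut sets → 21 cut set(s).

21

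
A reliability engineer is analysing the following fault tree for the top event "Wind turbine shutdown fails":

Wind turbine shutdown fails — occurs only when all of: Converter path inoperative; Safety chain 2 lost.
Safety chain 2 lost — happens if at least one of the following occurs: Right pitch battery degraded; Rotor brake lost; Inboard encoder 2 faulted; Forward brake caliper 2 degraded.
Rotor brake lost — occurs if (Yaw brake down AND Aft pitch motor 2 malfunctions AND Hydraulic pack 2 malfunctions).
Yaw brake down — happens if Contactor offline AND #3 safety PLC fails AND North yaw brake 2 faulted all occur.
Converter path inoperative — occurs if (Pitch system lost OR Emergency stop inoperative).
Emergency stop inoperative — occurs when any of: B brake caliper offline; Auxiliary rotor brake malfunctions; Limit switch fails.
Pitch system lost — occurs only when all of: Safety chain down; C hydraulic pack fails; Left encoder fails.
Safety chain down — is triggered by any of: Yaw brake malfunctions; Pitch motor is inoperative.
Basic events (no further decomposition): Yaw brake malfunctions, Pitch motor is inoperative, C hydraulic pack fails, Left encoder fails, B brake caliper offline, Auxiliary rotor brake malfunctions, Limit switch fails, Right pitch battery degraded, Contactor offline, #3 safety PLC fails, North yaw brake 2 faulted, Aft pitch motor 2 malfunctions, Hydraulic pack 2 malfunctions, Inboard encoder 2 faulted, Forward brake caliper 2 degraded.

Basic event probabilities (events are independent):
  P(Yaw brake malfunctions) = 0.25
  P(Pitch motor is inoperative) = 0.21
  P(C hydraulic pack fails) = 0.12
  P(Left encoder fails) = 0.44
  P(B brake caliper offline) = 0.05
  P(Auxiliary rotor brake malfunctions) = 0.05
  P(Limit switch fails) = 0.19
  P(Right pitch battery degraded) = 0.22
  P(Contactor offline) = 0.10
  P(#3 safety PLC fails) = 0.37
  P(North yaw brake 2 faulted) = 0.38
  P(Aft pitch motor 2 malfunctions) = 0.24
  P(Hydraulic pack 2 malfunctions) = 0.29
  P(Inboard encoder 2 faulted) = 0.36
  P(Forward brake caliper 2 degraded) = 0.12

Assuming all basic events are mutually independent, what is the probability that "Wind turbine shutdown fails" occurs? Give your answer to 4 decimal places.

0.1598

P(Safety chain down) [OR] = 1 − (1−0.25) × (1−0.21) = 0.407500
P(Pitch system lost) [AND] = 0.407500 × 0.12 × 0.44 = 0.021516
P(Emergency stop inoperative) [OR] = 1 − (1−0.05) × (1−0.05) × (1−0.19) = 0.268975
P(Converter path inoperative) [OR] = 1 − (1−0.021516) × (1−0.268975) = 0.284704
P(Yaw brake down) [AND] = 0.10 × 0.37 × 0.38 = 0.014060
P(Rotor brake lost) [AND] = 0.014060 × 0.24 × 0.29 = 0.000979
P(Safety chain 2 lost) [OR] = 1 − (1−0.22) × (1−0.000979) × (1−0.36) × (1−0.12) = 0.561134
P(Wind turbine shutdown fails) [AND] = 0.284704 × 0.561134 = 0.159757
Rounded to 4 decimal places: P(Wind turbine shutdown fails) ≈ 0.1598.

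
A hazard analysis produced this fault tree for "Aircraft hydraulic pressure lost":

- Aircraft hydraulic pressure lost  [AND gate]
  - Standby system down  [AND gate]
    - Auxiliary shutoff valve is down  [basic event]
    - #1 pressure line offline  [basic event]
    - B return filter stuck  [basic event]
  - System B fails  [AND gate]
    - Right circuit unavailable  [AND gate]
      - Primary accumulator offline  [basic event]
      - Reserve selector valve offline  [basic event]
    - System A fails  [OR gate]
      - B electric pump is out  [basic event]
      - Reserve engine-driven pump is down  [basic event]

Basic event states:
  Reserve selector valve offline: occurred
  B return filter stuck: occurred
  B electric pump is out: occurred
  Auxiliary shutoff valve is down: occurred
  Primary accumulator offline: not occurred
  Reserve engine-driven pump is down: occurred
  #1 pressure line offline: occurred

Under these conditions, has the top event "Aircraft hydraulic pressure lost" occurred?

No

Standby system down [AND]: Auxiliary shutoff valve is down=occurs, #1 pressure line offline=occurs, B return filter stuck=occurs → all inputs occur → occurs.
Right circuit unavailable [AND]: Primary accumulator offline=not, Reserve selector valve offline=occurs → not all inputs occur → does not occur.
System A fails [OR]: B electric pump is out=occurs, Reserve engine-driven pump is down=occurs → at least one input occurs → occurs.
System B fails [AND]: Right circuit unavailable=not, System A fails=occurs → not all inputs occur → does not occur.
Aircraft hydraulic pressure lost [AND]: Standby system down=occurs, System B fails=not → not all inputs occur → does not occur.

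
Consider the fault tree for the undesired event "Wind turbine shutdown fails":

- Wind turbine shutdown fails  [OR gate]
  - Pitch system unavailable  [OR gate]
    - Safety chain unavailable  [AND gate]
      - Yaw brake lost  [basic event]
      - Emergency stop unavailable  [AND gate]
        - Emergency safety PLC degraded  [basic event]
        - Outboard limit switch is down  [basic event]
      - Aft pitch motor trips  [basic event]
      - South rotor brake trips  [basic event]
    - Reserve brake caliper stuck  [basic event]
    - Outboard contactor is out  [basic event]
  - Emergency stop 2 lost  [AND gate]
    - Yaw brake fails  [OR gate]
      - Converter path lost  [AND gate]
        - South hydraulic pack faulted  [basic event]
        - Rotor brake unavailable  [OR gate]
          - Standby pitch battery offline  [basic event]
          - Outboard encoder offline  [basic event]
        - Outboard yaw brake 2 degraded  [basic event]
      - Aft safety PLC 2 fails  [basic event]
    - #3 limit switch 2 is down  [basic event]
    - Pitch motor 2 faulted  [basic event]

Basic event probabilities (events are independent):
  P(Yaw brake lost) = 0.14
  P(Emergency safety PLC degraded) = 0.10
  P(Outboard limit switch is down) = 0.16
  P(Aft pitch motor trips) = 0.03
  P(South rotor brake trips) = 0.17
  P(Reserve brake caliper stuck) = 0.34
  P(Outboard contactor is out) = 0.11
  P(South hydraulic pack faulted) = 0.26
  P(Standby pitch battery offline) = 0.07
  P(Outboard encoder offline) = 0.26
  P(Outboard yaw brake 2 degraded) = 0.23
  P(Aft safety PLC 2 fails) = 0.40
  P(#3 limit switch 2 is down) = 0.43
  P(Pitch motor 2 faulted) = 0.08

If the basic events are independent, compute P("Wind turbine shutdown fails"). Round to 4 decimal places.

P(Emergency stop unavailable) [AND] = 0.10 × 0.16 = 0.016000
P(Safety chain unavailable) [AND] = 0.14 × 0.016000 × 0.03 × 0.17 = 0.000011
P(Pitch system unavailable) [OR] = 1 − (1−0.000011) × (1−0.34) × (1−0.11) = 0.412606
P(Rotor brake unavailable) [OR] = 1 − (1−0.07) × (1−0.26) = 0.311800
P(Converter path lost) [AND] = 0.26 × 0.311800 × 0.23 = 0.018646
P(Yaw brake fails) [OR] = 1 − (1−0.018646) × (1−0.40) = 0.411188
P(Emergency stop 2 lost) [AND] = 0.411188 × 0.43 × 0.08 = 0.014145
P(Wind turbine shutdown fails) [OR] = 1 − (1−0.412606) × (1−0.014145) = 0.420915
Rounded to 4 decimal places: P(Wind turbine shutdown fails) ≈ 0.4209.

0.4209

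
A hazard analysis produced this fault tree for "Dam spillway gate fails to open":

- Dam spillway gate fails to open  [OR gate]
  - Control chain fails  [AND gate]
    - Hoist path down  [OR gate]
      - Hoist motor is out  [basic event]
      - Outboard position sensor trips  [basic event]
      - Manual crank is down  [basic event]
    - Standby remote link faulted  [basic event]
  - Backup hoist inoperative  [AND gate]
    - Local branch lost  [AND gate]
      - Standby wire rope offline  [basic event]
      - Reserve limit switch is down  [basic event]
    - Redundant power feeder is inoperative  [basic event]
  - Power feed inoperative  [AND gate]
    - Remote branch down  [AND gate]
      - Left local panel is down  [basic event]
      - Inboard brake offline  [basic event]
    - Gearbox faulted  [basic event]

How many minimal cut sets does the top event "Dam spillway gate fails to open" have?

5

Hoist path down [OR]: union of children's cut sets → 3 cut set(s).
Control chain fails [AND]: one cut set from each child combined → 3 × 1 = 3 cut set(s).
Local branch lost [AND]: one cut set from each child combined → 1 × 1 = 1 cut set(s).
Backup hoist inoperative [AND]: one cut set from each child combined → 1 × 1 = 1 cut set(s).
Remote branch down [AND]: one cut set from each child combined → 1 × 1 = 1 cut set(s).
Power feed inoperative [AND]: one cut set from each child combined → 1 × 1 = 1 cut set(s).
Dam spillway gate fails to open [OR]: union of children's cut sets → 5 cut set(s).
Minimal cut sets: {Hoist motor is out, Standby remote link faulted}; {Outboard position sensor trips, Standby remote link faulted}; {Manual crank is down, Standby remote link faulted}; {Redundant power feeder is inoperative, Reserve limit switch is down, Standby wire rope offline}; {Gearbox faulted, Inboard brake offline, Left local panel is down}.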